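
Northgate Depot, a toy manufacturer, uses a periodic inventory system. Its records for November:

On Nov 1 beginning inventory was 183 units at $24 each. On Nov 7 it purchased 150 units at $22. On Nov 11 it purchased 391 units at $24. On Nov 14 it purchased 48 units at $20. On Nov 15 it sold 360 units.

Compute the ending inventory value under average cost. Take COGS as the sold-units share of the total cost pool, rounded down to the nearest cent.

Nov 15, sell 360: 360/772 × $18,036.00 → $8,410.56
Ending inventory (cost pool remaining) = $9,625.44
Check: goods available $18,036.00 = COGS $8,410.56 + ending $9,625.44

Ending inventory = $9,625.44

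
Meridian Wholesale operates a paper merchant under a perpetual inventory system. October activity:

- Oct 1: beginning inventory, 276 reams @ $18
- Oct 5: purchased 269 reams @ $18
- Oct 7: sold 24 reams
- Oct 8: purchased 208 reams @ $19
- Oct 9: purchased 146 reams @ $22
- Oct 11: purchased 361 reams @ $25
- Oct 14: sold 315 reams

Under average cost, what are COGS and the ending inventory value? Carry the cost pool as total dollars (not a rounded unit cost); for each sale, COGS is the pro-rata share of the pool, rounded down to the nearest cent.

After Oct 1: 276 on hand, pool $4,968.00 (≈ $18.0000 each)
After Oct 5: 545 on hand, pool $9,810.00 (≈ $18.0000 each)
Oct 7, sell 24: 24/545 × $9,810.00 → $432.00
After Oct 8: 729 on hand, pool $13,330.00 (≈ $18.2853 each)
After Oct 9: 875 on hand, pool $16,542.00 (≈ $18.9051 each)
After Oct 11: 1236 on hand, pool $25,567.00 (≈ $20.6853 each)
Oct 14, sell 315: 315/1236 × $25,567.00 → $6,515.86
Total COGS = $432.00 + $6,515.86 = $6,947.86
Ending inventory (cost pool remaining) = $19,051.14

COGS = $6,947.86; ending inventory = $19,051.14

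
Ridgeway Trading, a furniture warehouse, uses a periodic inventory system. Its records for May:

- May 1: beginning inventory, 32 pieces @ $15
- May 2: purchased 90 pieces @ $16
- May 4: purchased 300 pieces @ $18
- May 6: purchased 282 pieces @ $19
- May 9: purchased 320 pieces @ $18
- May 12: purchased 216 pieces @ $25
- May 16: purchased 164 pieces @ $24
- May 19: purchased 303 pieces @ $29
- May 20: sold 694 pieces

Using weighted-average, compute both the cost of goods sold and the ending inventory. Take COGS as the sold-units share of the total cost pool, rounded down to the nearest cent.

COGS = $14,864.28; ending inventory = $21,696.72

May 20, sell 694: 694/1707 × $36,561.00 → $14,864.28
Ending inventory (cost pool remaining) = $21,696.72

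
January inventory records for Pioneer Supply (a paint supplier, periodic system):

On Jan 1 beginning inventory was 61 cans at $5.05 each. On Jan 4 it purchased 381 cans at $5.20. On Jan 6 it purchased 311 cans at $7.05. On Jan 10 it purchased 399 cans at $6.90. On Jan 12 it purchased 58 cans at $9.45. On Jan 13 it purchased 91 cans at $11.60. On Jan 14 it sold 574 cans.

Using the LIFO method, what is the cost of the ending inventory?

Jan 14, 574 sold [LIFO — newest first]: 91 @ $11.60 + 58 @ $9.45 + 399 @ $6.90 + 26 @ $7.05 = $4,540.10
Ending inventory: 61 @ $5.05 + 381 @ $5.20 + 285 @ $7.05 = $4,298.50
Check: goods available $8,838.60 = COGS $4,540.10 + ending $4,298.50

Ending inventory = $4,298.50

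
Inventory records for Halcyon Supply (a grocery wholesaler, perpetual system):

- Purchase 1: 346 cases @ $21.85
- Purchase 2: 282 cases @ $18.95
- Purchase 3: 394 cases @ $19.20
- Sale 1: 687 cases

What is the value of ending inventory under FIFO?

Sale 1 (687) [FIFO — oldest first]: 346 @ $21.85 + 282 @ $18.95 + 59 @ $19.20 = $14,036.80
Ending inventory: 335 @ $19.20 = $6,432.00

Ending inventory = $6,432.00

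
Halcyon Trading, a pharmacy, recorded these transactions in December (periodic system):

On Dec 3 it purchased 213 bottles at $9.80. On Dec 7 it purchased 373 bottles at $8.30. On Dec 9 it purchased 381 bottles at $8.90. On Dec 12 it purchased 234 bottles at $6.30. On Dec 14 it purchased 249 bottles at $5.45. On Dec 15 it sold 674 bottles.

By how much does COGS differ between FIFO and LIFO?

$1,435.35

FIFO COGS: 213 @ $9.80 + 373 @ $8.30 + 88 @ $8.90 = $5,966.50
LIFO COGS: 249 @ $5.45 + 234 @ $6.30 + 191 @ $8.90 = $4,531.15
Difference = |$5,966.50 − $4,531.15| = $1,435.35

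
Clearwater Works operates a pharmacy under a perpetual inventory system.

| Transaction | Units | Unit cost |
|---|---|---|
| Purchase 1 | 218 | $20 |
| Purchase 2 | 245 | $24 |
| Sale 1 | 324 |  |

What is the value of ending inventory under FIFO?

Sale 1 (324) [FIFO — oldest first]: 218 @ $20 + 106 @ $24 = $6,904
Ending inventory: 139 @ $24 = $3,336
Check: goods available $10,240 = COGS $6,904 + ending $3,336

Ending inventory = $3,336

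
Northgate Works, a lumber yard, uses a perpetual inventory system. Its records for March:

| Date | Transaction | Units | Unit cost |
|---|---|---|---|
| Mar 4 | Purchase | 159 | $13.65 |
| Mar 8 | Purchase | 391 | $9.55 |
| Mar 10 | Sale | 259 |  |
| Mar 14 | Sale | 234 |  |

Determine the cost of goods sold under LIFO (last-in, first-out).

COGS = $5,126.35

Mar 10, 259 sold [LIFO — newest first]: 259 @ $9.55 = $2,473.45
Mar 14, 234 sold [LIFO — newest first]: 132 @ $9.55 + 102 @ $13.65 = $2,652.90
Total COGS = $2,473.45 + $2,652.90 = $5,126.35
Ending inventory: 57 @ $13.65 = $778.05
Check: goods available $5,904.40 = COGS $5,126.35 + ending $778.05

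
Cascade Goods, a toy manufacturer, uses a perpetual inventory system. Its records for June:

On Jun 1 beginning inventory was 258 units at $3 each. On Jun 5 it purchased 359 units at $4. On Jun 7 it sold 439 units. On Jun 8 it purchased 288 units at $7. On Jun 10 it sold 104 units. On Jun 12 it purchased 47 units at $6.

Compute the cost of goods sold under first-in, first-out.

COGS = $1,914

Jun 7, 439 sold [FIFO — oldest first]: 258 @ $3 + 181 @ $4 = $1,498
Jun 10, 104 sold [FIFO — oldest first]: 104 @ $4 = $416
Total COGS = $1,498 + $416 = $1,914
Ending inventory: 74 @ $4 + 288 @ $7 + 47 @ $6 = $2,594
Check: goods available $4,508 = COGS $1,914 + ending $2,594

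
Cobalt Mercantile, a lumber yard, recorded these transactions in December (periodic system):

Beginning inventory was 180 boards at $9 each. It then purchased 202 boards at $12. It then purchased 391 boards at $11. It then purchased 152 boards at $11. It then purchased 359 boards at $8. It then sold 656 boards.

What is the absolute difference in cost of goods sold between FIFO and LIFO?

$919

FIFO COGS: 180 @ $9 + 202 @ $12 + 274 @ $11 = $7,058
LIFO COGS: 359 @ $8 + 152 @ $11 + 145 @ $11 = $6,139
Difference = |$7,058 − $6,139| = $919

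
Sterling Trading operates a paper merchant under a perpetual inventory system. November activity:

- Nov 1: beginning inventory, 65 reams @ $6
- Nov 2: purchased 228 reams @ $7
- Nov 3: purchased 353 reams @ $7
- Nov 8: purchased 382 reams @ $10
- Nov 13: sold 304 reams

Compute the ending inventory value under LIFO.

Ending inventory = $5,237

Nov 13, 304 sold [LIFO — newest first]: 304 @ $10 = $3,040
Ending inventory: 65 @ $6 + 228 @ $7 + 353 @ $7 + 78 @ $10 = $5,237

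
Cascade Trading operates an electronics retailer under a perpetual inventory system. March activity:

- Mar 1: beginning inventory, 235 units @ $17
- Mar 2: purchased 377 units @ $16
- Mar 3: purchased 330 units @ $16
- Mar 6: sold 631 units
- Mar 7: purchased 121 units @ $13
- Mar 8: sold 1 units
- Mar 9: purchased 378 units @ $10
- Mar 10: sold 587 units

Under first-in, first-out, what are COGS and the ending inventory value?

COGS = $18,440; ending inventory = $2,220

Mar 6, 631 sold [FIFO — oldest first]: 235 @ $17 + 377 @ $16 + 19 @ $16 = $10,331
Mar 8, 1 sold [FIFO — oldest first]: 1 @ $16 = $16
Mar 10, 587 sold [FIFO — oldest first]: 310 @ $16 + 121 @ $13 + 156 @ $10 = $8,093
Total COGS = $10,331 + $16 + $8,093 = $18,440
Ending inventory: 222 @ $10 = $2,220
Check: goods available $20,660 = COGS $18,440 + ending $2,220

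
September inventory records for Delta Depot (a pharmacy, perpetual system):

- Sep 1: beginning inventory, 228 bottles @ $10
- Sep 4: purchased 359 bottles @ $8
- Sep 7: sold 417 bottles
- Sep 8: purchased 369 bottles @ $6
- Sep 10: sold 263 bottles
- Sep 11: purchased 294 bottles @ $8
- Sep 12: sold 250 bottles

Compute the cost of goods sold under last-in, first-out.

Sep 7, 417 sold [LIFO — newest first]: 359 @ $8 + 58 @ $10 = $3,452
Sep 10, 263 sold [LIFO — newest first]: 263 @ $6 = $1,578
Sep 12, 250 sold [LIFO — newest first]: 250 @ $8 = $2,000
Total COGS = $3,452 + $1,578 + $2,000 = $7,030
Ending inventory: 170 @ $10 + 106 @ $6 + 44 @ $8 = $2,688
Check: goods available $9,718 = COGS $7,030 + ending $2,688

COGS = $7,030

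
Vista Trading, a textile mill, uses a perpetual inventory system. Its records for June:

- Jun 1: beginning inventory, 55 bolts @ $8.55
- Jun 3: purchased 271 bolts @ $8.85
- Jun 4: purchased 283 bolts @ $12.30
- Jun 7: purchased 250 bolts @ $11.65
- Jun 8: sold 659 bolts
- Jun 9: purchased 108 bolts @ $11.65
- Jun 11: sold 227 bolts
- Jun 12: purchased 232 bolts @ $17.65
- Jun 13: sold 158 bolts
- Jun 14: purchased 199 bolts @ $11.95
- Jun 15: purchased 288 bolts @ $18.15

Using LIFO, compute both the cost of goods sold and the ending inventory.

Jun 8, 659 sold [LIFO — newest first]: 250 @ $11.65 + 283 @ $12.30 + 126 @ $8.85 = $7,508.50
Jun 11, 227 sold [LIFO — newest first]: 108 @ $11.65 + 119 @ $8.85 = $2,311.35
Jun 13, 158 sold [LIFO — newest first]: 158 @ $17.65 = $2,788.70
Total COGS = $7,508.50 + $2,311.35 + $2,788.70 = $12,608.55
Ending inventory: 55 @ $8.55 + 26 @ $8.85 + 74 @ $17.65 + 199 @ $11.95 + 288 @ $18.15 = $9,611.70

COGS = $12,608.55; ending inventory = $9,611.70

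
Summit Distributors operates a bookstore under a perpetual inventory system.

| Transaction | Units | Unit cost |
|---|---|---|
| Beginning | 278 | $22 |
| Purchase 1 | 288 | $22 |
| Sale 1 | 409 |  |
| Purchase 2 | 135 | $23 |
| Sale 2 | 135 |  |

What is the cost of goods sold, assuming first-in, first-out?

Sale 1 (409) [FIFO — oldest first]: 278 @ $22 + 131 @ $22 = $8,998
Sale 2 (135) [FIFO — oldest first]: 135 @ $22 = $2,970
Total COGS = $8,998 + $2,970 = $11,968
Ending inventory: 22 @ $22 + 135 @ $23 = $3,589

COGS = $11,968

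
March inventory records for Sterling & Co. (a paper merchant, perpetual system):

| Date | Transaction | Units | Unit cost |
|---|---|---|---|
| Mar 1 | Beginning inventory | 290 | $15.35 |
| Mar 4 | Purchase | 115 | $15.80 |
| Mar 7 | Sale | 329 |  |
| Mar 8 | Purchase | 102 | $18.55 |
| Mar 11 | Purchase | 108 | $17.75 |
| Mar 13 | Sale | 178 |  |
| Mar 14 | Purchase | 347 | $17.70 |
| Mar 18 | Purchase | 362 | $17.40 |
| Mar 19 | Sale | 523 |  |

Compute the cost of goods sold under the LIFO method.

Mar 7, 329 sold [LIFO — newest first]: 115 @ $15.80 + 214 @ $15.35 = $5,101.90
Mar 13, 178 sold [LIFO — newest first]: 108 @ $17.75 + 70 @ $18.55 = $3,215.50
Mar 19, 523 sold [LIFO — newest first]: 362 @ $17.40 + 161 @ $17.70 = $9,148.50
Total COGS = $5,101.90 + $3,215.50 + $9,148.50 = $17,465.90
Ending inventory: 76 @ $15.35 + 32 @ $18.55 + 186 @ $17.70 = $5,052.40

COGS = $17,465.90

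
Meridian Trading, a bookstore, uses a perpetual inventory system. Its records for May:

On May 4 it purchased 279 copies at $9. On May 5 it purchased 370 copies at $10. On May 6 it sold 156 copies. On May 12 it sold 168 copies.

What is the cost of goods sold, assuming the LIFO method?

May 6, 156 sold [LIFO — newest first]: 156 @ $10 = $1,560
May 12, 168 sold [LIFO — newest first]: 168 @ $10 = $1,680
Total COGS = $1,560 + $1,680 = $3,240
Ending inventory: 279 @ $9 + 46 @ $10 = $2,971
Check: goods available $6,211 = COGS $3,240 + ending $2,971

COGS = $3,240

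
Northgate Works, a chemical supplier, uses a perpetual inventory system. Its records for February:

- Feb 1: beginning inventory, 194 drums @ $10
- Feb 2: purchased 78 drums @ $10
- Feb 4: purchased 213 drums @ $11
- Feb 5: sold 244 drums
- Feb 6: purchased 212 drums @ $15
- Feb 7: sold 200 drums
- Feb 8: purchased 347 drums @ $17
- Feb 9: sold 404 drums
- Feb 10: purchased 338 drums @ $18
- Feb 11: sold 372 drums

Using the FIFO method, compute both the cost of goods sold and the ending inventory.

Feb 5, 244 sold [FIFO — oldest first]: 194 @ $10 + 50 @ $10 = $2,440
Feb 7, 200 sold [FIFO — oldest first]: 28 @ $10 + 172 @ $11 = $2,172
Feb 9, 404 sold [FIFO — oldest first]: 41 @ $11 + 212 @ $15 + 151 @ $17 = $6,198
Feb 11, 372 sold [FIFO — oldest first]: 196 @ $17 + 176 @ $18 = $6,500
Total COGS = $2,440 + $2,172 + $6,198 + $6,500 = $17,310
Ending inventory: 162 @ $18 = $2,916

COGS = $17,310; ending inventory = $2,916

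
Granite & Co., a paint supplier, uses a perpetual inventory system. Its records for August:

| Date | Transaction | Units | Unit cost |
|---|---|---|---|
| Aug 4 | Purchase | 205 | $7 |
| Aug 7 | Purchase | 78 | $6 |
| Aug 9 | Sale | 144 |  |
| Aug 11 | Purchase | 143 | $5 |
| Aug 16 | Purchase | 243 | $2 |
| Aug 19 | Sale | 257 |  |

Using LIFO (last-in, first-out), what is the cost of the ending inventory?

Aug 9, 144 sold [LIFO — newest first]: 78 @ $6 + 66 @ $7 = $930
Aug 19, 257 sold [LIFO — newest first]: 243 @ $2 + 14 @ $5 = $556
Total COGS = $930 + $556 = $1,486
Ending inventory: 139 @ $7 + 129 @ $5 = $1,618
Check: goods available $3,104 = COGS $1,486 + ending $1,618

Ending inventory = $1,618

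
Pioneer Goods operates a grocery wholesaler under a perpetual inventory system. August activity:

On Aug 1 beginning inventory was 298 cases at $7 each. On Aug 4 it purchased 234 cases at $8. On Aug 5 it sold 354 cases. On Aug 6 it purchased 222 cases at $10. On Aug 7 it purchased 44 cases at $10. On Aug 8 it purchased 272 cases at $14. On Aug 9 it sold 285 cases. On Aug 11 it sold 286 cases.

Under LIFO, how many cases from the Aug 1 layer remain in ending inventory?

145

Aug 5, 354 sold [LIFO — newest first]: 234 @ $8 + 120 @ $7 = $2,712
Aug 9, 285 sold [LIFO — newest first]: 272 @ $14 + 13 @ $10 = $3,938
Aug 11, 286 sold [LIFO — newest first]: 31 @ $10 + 222 @ $10 + 33 @ $7 = $2,761
Total COGS = $2,712 + $3,938 + $2,761 = $9,411
Ending inventory: 145 @ $7 = $1,015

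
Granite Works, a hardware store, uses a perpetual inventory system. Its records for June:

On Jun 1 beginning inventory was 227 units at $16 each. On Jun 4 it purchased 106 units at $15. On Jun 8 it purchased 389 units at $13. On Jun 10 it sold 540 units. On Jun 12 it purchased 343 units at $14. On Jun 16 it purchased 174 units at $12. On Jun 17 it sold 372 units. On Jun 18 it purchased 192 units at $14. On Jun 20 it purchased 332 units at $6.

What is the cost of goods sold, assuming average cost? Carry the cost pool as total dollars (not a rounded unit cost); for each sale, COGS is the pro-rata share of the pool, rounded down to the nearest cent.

After Jun 1: 227 on hand, pool $3,632.00 (≈ $16.0000 each)
After Jun 4: 333 on hand, pool $5,222.00 (≈ $15.6817 each)
After Jun 8: 722 on hand, pool $10,279.00 (≈ $14.2368 each)
Jun 10, sell 540: 540/722 × $10,279.00 → $7,687.89
After Jun 12: 525 on hand, pool $7,393.11 (≈ $14.0821 each)
After Jun 16: 699 on hand, pool $9,481.11 (≈ $13.5638 each)
Jun 17, sell 372: 372/699 × $9,481.11 → $5,045.74
After Jun 18: 519 on hand, pool $7,123.37 (≈ $13.7252 each)
After Jun 20: 851 on hand, pool $9,115.37 (≈ $10.7114 each)
Total COGS = $7,687.89 + $5,045.74 = $12,733.63
Ending inventory (cost pool remaining) = $9,115.37

COGS = $12,733.63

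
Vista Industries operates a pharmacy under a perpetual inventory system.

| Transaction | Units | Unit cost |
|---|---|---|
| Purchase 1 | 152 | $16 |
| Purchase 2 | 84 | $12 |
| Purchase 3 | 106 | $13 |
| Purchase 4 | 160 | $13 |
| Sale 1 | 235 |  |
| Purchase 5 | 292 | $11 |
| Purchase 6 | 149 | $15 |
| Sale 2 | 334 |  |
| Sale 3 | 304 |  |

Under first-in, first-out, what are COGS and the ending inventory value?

Sale 1 (235) [FIFO — oldest first]: 152 @ $16 + 83 @ $12 = $3,428
Sale 2 (334) [FIFO — oldest first]: 1 @ $12 + 106 @ $13 + 160 @ $13 + 67 @ $11 = $4,207
Sale 3 (304) [FIFO — oldest first]: 225 @ $11 + 79 @ $15 = $3,660
Total COGS = $3,428 + $4,207 + $3,660 = $11,295
Ending inventory: 70 @ $15 = $1,050
Check: goods available $12,345 = COGS $11,295 + ending $1,050

COGS = $11,295; ending inventory = $1,050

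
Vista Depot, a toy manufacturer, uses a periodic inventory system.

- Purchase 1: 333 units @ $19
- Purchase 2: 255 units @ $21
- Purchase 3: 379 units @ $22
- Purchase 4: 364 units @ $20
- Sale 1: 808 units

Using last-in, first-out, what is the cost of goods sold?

Sale 1 (808) [LIFO — newest first]: 364 @ $20 + 379 @ $22 + 65 @ $21 = $16,983
Ending inventory: 333 @ $19 + 190 @ $21 = $10,317

COGS = $16,983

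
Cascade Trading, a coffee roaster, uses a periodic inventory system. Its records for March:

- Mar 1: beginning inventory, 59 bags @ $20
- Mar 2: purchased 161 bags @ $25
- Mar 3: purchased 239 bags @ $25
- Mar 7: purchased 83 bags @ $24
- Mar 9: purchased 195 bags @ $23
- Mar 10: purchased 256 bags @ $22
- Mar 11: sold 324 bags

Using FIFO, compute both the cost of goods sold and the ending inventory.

Mar 11, 324 sold [FIFO — oldest first]: 59 @ $20 + 161 @ $25 + 104 @ $25 = $7,805
Ending inventory: 135 @ $25 + 83 @ $24 + 195 @ $23 + 256 @ $22 = $15,484

COGS = $7,805; ending inventory = $15,484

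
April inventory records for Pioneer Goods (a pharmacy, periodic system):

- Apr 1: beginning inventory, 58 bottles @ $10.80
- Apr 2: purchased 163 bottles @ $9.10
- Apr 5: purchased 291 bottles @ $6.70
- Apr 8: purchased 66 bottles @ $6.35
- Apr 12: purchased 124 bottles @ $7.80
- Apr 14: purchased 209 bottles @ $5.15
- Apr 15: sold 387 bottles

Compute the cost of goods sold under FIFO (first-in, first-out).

COGS = $3,221.90

Apr 15, 387 sold [FIFO — oldest first]: 58 @ $10.80 + 163 @ $9.10 + 166 @ $6.70 = $3,221.90
Ending inventory: 125 @ $6.70 + 66 @ $6.35 + 124 @ $7.80 + 209 @ $5.15 = $3,300.15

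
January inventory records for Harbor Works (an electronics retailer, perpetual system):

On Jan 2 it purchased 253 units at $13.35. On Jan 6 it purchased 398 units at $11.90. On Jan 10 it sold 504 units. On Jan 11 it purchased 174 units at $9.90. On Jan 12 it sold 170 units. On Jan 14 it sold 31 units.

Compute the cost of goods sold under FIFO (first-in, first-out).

Jan 10, 504 sold [FIFO — oldest first]: 253 @ $13.35 + 251 @ $11.90 = $6,364.45
Jan 12, 170 sold [FIFO — oldest first]: 147 @ $11.90 + 23 @ $9.90 = $1,977.00
Jan 14, 31 sold [FIFO — oldest first]: 31 @ $9.90 = $306.90
Total COGS = $6,364.45 + $1,977.00 + $306.90 = $8,648.35
Ending inventory: 120 @ $9.90 = $1,188.00
Check: goods available $9,836.35 = COGS $8,648.35 + ending $1,188.00

COGS = $8,648.35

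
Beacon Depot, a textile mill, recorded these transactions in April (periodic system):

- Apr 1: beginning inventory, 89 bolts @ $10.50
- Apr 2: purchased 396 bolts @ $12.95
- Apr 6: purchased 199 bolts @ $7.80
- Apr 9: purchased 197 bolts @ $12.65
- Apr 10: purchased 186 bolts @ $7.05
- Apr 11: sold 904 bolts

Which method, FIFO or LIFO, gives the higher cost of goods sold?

FIFO

FIFO COGS: 89 @ $10.50 + 396 @ $12.95 + 199 @ $7.80 + 197 @ $12.65 + 23 @ $7.05 = $10,269.10
LIFO COGS: 186 @ $7.05 + 197 @ $12.65 + 199 @ $7.80 + 322 @ $12.95 = $9,525.45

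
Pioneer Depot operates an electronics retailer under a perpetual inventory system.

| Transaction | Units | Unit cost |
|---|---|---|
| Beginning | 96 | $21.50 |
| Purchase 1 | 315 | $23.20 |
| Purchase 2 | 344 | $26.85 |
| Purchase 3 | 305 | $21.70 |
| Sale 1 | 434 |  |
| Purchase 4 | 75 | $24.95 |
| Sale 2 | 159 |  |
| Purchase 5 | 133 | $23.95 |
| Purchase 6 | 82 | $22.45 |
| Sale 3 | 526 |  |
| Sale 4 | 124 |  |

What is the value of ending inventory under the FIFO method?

Sale 1 (434) [FIFO — oldest first]: 96 @ $21.50 + 315 @ $23.20 + 23 @ $26.85 = $9,989.55
Sale 2 (159) [FIFO — oldest first]: 159 @ $26.85 = $4,269.15
Sale 3 (526) [FIFO — oldest first]: 162 @ $26.85 + 305 @ $21.70 + 59 @ $24.95 = $12,440.25
Sale 4 (124) [FIFO — oldest first]: 16 @ $24.95 + 108 @ $23.95 = $2,985.80
Total COGS = $9,989.55 + $4,269.15 + $12,440.25 + $2,985.80 = $29,684.75
Ending inventory: 25 @ $23.95 + 82 @ $22.45 = $2,439.65
Check: goods available $32,124.40 = COGS $29,684.75 + ending $2,439.65

Ending inventory = $2,439.65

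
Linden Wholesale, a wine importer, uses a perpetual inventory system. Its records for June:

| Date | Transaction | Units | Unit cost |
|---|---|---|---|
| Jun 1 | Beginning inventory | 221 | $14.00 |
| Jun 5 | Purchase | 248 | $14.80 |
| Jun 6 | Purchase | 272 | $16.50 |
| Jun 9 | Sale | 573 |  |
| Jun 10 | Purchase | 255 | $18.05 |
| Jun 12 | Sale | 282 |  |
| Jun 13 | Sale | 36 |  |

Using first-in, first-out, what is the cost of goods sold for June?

COGS = $13,959.90

Jun 9, 573 sold [FIFO — oldest first]: 221 @ $14.00 + 248 @ $14.80 + 104 @ $16.50 = $8,480.40
Jun 12, 282 sold [FIFO — oldest first]: 168 @ $16.50 + 114 @ $18.05 = $4,829.70
Jun 13, 36 sold [FIFO — oldest first]: 36 @ $18.05 = $649.80
Total COGS = $8,480.40 + $4,829.70 + $649.80 = $13,959.90
Ending inventory: 105 @ $18.05 = $1,895.25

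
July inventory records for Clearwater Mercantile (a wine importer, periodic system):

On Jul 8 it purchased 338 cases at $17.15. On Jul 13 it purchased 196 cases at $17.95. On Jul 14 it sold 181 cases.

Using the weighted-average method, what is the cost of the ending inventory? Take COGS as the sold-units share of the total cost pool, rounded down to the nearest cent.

Ending inventory = $6,157.61

Jul 14, sell 181: 181/534 × $9,314.90 → $3,157.29
Ending inventory (cost pool remaining) = $6,157.61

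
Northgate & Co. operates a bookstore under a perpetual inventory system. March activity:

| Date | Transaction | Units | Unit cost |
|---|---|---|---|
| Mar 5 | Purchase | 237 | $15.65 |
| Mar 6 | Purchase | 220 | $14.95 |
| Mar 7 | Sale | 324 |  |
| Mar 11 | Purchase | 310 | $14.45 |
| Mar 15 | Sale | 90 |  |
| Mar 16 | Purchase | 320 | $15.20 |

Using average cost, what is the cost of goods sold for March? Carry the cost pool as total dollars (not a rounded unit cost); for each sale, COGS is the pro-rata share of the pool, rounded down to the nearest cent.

After Mar 5: 237 on hand, pool $3,709.05 (≈ $15.6500 each)
After Mar 6: 457 on hand, pool $6,998.05 (≈ $15.3130 each)
Mar 7, sell 324: 324/457 × $6,998.05 → $4,961.41
After Mar 11: 443 on hand, pool $6,516.14 (≈ $14.7091 each)
Mar 15, sell 90: 90/443 × $6,516.14 → $1,323.82
After Mar 16: 673 on hand, pool $10,056.32 (≈ $14.9425 each)
Total COGS = $4,961.41 + $1,323.82 = $6,285.23
Ending inventory (cost pool remaining) = $10,056.32
Check: goods available $16,341.55 = COGS $6,285.23 + ending $10,056.32

COGS = $6,285.23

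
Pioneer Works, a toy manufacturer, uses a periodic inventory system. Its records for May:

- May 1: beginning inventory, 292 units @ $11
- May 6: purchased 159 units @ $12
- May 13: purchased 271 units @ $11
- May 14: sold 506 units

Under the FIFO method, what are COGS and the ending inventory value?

May 14, 506 sold [FIFO — oldest first]: 292 @ $11 + 159 @ $12 + 55 @ $11 = $5,725
Ending inventory: 216 @ $11 = $2,376

COGS = $5,725; ending inventory = $2,376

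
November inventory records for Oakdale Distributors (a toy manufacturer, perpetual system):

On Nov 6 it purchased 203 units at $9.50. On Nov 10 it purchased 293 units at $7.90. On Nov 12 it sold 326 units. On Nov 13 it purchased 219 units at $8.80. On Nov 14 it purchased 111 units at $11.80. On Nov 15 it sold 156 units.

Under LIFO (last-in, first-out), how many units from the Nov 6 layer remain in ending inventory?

170

Nov 12, 326 sold [LIFO — newest first]: 293 @ $7.90 + 33 @ $9.50 = $2,628.20
Nov 15, 156 sold [LIFO — newest first]: 111 @ $11.80 + 45 @ $8.80 = $1,705.80
Total COGS = $2,628.20 + $1,705.80 = $4,334.00
Ending inventory: 170 @ $9.50 + 174 @ $8.80 = $3,146.20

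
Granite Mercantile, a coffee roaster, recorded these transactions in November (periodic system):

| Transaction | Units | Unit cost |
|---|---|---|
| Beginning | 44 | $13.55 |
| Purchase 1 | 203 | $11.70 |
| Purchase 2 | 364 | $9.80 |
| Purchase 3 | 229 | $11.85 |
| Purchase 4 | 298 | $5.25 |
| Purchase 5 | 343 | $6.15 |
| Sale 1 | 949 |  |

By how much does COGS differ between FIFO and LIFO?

FIFO COGS: 44 @ $13.55 + 203 @ $11.70 + 364 @ $9.80 + 229 @ $11.85 + 109 @ $5.25 = $9,824.40
LIFO COGS: 343 @ $6.15 + 298 @ $5.25 + 229 @ $11.85 + 79 @ $9.80 = $7,161.80
Difference = |$9,824.40 − $7,161.80| = $2,662.60

$2,662.60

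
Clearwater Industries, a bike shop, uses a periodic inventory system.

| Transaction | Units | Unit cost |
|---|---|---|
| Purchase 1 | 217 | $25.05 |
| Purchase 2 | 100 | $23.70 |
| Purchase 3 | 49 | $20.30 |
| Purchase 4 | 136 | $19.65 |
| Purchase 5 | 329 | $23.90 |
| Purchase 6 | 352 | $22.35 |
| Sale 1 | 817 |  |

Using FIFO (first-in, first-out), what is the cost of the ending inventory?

Sale 1 (817) [FIFO — oldest first]: 217 @ $25.05 + 100 @ $23.70 + 49 @ $20.30 + 136 @ $19.65 + 315 @ $23.90 = $19,001.45
Ending inventory: 14 @ $23.90 + 352 @ $22.35 = $8,201.80

Ending inventory = $8,201.80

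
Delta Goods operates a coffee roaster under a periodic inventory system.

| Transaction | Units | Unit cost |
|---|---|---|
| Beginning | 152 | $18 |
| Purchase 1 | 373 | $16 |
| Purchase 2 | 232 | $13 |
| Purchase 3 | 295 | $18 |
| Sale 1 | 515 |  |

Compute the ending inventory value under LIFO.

Sale 1 (515) [LIFO — newest first]: 295 @ $18 + 220 @ $13 = $8,170
Ending inventory: 152 @ $18 + 373 @ $16 + 12 @ $13 = $8,860

Ending inventory = $8,860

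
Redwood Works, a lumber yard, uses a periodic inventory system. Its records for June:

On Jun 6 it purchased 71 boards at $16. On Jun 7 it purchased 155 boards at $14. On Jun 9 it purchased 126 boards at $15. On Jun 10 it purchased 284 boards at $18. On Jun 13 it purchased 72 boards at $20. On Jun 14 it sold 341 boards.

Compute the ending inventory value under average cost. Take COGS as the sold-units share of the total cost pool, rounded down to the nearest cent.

Ending inventory = $6,089.72

Jun 14, sell 341: 341/708 × $11,748.00 → $5,658.28
Ending inventory (cost pool remaining) = $6,089.72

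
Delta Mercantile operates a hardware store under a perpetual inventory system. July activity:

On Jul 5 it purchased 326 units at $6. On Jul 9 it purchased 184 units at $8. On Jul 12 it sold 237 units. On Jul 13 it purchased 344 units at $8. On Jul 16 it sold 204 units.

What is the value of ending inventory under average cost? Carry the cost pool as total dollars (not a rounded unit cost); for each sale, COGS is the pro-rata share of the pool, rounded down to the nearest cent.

After Jul 5: 326 on hand, pool $1,956.00 (≈ $6.0000 each)
After Jul 9: 510 on hand, pool $3,428.00 (≈ $6.7216 each)
Jul 12, sell 237: 237/510 × $3,428.00 → $1,593.01
After Jul 13: 617 on hand, pool $4,586.99 (≈ $7.4343 each)
Jul 16, sell 204: 204/617 × $4,586.99 → $1,516.60
Total COGS = $1,593.01 + $1,516.60 = $3,109.61
Ending inventory (cost pool remaining) = $3,070.39

Ending inventory = $3,070.39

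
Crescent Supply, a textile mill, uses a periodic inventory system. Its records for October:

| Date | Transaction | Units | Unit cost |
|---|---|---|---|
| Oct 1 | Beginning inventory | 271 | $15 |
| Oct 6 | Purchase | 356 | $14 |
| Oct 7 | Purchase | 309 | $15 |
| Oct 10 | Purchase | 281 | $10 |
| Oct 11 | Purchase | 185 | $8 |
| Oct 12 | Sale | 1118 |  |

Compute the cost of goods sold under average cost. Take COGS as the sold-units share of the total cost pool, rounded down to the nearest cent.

COGS = $14,333.04

Oct 12, sell 1118: 1118/1402 × $17,974.00 → $14,333.04
Ending inventory (cost pool remaining) = $3,640.96
Check: goods available $17,974.00 = COGS $14,333.04 + ending $3,640.96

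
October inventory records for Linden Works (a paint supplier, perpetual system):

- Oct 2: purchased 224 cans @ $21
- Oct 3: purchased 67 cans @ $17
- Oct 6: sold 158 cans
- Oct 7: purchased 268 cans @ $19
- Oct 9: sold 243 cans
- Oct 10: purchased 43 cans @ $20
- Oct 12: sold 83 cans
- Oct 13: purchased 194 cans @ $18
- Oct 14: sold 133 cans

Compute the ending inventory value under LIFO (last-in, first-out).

Ending inventory = $3,576

Oct 6, 158 sold [LIFO — newest first]: 67 @ $17 + 91 @ $21 = $3,050
Oct 9, 243 sold [LIFO — newest first]: 243 @ $19 = $4,617
Oct 12, 83 sold [LIFO — newest first]: 43 @ $20 + 25 @ $19 + 15 @ $21 = $1,650
Oct 14, 133 sold [LIFO — newest first]: 133 @ $18 = $2,394
Total COGS = $3,050 + $4,617 + $1,650 + $2,394 = $11,711
Ending inventory: 118 @ $21 + 61 @ $18 = $3,576
Check: goods available $15,287 = COGS $11,711 + ending $3,576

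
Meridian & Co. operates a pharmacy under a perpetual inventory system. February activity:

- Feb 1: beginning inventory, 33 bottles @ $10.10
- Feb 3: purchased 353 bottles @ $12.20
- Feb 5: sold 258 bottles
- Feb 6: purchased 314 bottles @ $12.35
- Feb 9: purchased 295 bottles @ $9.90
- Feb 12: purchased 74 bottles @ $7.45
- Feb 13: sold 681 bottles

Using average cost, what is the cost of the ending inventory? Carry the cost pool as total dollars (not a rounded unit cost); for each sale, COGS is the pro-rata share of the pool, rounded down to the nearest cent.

Ending inventory = $1,424.77

After Feb 1: 33 on hand, pool $333.30 (≈ $10.1000 each)
After Feb 3: 386 on hand, pool $4,639.90 (≈ $12.0205 each)
Feb 5, sell 258: 258/386 × $4,639.90 → $3,101.28
After Feb 6: 442 on hand, pool $5,416.52 (≈ $12.2546 each)
After Feb 9: 737 on hand, pool $8,337.02 (≈ $11.3121 each)
After Feb 12: 811 on hand, pool $8,888.32 (≈ $10.9597 each)
Feb 13, sell 681: 681/811 × $8,888.32 → $7,463.55
Total COGS = $3,101.28 + $7,463.55 = $10,564.83
Ending inventory (cost pool remaining) = $1,424.77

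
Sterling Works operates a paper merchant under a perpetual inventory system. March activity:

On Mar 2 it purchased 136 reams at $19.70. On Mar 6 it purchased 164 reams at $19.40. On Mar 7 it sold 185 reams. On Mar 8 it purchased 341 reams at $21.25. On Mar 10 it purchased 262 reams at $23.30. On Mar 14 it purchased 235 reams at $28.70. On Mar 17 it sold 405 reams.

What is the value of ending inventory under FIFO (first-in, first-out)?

Mar 7, 185 sold [FIFO — oldest first]: 136 @ $19.70 + 49 @ $19.40 = $3,629.80
Mar 17, 405 sold [FIFO — oldest first]: 115 @ $19.40 + 290 @ $21.25 = $8,393.50
Total COGS = $3,629.80 + $8,393.50 = $12,023.30
Ending inventory: 51 @ $21.25 + 262 @ $23.30 + 235 @ $28.70 = $13,932.85

Ending inventory = $13,932.85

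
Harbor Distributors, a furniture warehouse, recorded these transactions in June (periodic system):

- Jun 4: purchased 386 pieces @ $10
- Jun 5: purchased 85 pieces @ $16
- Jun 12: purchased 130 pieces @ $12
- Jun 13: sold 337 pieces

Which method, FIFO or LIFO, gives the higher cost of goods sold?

LIFO

FIFO COGS: 337 @ $10 = $3,370
LIFO COGS: 130 @ $12 + 85 @ $16 + 122 @ $10 = $4,140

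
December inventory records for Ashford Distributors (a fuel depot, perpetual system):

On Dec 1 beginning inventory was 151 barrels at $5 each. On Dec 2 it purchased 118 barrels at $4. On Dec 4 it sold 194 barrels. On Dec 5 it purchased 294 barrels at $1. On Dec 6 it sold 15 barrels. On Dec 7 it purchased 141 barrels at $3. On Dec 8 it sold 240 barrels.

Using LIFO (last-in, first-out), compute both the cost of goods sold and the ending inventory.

COGS = $1,389; ending inventory = $555

Dec 4, 194 sold [LIFO — newest first]: 118 @ $4 + 76 @ $5 = $852
Dec 6, 15 sold [LIFO — newest first]: 15 @ $1 = $15
Dec 8, 240 sold [LIFO — newest first]: 141 @ $3 + 99 @ $1 = $522
Total COGS = $852 + $15 + $522 = $1,389
Ending inventory: 75 @ $5 + 180 @ $1 = $555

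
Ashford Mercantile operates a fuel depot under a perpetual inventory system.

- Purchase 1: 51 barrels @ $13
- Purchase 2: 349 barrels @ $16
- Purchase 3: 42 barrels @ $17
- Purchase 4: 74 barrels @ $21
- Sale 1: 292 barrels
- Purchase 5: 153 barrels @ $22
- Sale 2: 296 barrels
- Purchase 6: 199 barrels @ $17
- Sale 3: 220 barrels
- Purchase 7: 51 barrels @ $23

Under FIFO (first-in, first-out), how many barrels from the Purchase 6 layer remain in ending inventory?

Sale 1 (292) [FIFO — oldest first]: 51 @ $13 + 241 @ $16 = $4,519
Sale 2 (296) [FIFO — oldest first]: 108 @ $16 + 42 @ $17 + 74 @ $21 + 72 @ $22 = $5,580
Sale 3 (220) [FIFO — oldest first]: 81 @ $22 + 139 @ $17 = $4,145
Total COGS = $4,519 + $5,580 + $4,145 = $14,244
Ending inventory: 60 @ $17 + 51 @ $23 = $2,193

60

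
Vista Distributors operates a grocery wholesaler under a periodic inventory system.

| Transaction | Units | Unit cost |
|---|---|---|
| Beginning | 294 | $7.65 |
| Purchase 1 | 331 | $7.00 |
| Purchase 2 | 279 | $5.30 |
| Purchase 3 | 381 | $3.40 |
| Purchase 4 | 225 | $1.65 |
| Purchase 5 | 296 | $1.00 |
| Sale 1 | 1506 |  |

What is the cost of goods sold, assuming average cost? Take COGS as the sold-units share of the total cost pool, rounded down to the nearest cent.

Sale 1, sell 1506: 1506/1806 × $8,007.45 → $6,677.30
Ending inventory (cost pool remaining) = $1,330.15

COGS = $6,677.30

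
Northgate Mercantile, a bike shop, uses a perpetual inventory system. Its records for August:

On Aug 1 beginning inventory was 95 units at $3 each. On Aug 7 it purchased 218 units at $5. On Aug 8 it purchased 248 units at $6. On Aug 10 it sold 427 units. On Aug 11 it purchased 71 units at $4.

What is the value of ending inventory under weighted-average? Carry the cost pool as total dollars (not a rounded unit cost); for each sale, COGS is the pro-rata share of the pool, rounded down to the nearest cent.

Ending inventory = $967.86

After Aug 1: 95 on hand, pool $285.00 (≈ $3.0000 each)
After Aug 7: 313 on hand, pool $1,375.00 (≈ $4.3930 each)
After Aug 8: 561 on hand, pool $2,863.00 (≈ $5.1034 each)
Aug 10, sell 427: 427/561 × $2,863.00 → $2,179.14
After Aug 11: 205 on hand, pool $967.86 (≈ $4.7213 each)
Ending inventory (cost pool remaining) = $967.86
Check: goods available $3,147.00 = COGS $2,179.14 + ending $967.86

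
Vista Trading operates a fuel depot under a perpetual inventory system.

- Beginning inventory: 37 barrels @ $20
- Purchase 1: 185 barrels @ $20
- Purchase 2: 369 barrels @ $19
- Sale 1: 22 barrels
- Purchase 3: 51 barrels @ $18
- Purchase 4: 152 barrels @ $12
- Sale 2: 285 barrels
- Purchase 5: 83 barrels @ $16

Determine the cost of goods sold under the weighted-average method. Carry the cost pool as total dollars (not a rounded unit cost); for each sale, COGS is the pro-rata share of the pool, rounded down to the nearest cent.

After Beginning: 37 on hand, pool $740.00 (≈ $20.0000 each)
After Purchase 1: 222 on hand, pool $4,440.00 (≈ $20.0000 each)
After Purchase 2: 591 on hand, pool $11,451.00 (≈ $19.3756 each)
Sale 1, sell 22: 22/591 × $11,451.00 → $426.26
After Purchase 3: 620 on hand, pool $11,942.74 (≈ $19.2625 each)
After Purchase 4: 772 on hand, pool $13,766.74 (≈ $17.8326 each)
Sale 2, sell 285: 285/772 × $13,766.74 → $5,082.28
After Purchase 5: 570 on hand, pool $10,012.46 (≈ $17.5657 each)
Total COGS = $426.26 + $5,082.28 = $5,508.54
Ending inventory (cost pool remaining) = $10,012.46

COGS = $5,508.54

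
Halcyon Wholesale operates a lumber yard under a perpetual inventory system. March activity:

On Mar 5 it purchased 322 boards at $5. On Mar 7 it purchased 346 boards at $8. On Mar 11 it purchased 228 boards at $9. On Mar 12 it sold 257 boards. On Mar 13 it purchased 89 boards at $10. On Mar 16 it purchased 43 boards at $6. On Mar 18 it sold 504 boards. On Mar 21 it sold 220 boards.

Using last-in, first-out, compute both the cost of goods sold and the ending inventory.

Mar 12, 257 sold [LIFO — newest first]: 228 @ $9 + 29 @ $8 = $2,284
Mar 18, 504 sold [LIFO — newest first]: 43 @ $6 + 89 @ $10 + 317 @ $8 + 55 @ $5 = $3,959
Mar 21, 220 sold [LIFO — newest first]: 220 @ $5 = $1,100
Total COGS = $2,284 + $3,959 + $1,100 = $7,343
Ending inventory: 47 @ $5 = $235
Check: goods available $7,578 = COGS $7,343 + ending $235

COGS = $7,343; ending inventory = $235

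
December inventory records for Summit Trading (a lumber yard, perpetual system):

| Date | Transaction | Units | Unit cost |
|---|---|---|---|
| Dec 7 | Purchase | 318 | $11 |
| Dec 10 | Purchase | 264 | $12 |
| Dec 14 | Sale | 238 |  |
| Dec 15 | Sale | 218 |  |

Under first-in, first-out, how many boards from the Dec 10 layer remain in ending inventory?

126

Dec 14, 238 sold [FIFO — oldest first]: 238 @ $11 = $2,618
Dec 15, 218 sold [FIFO — oldest first]: 80 @ $11 + 138 @ $12 = $2,536
Total COGS = $2,618 + $2,536 = $5,154
Ending inventory: 126 @ $12 = $1,512
Check: goods available $6,666 = COGS $5,154 + ending $1,512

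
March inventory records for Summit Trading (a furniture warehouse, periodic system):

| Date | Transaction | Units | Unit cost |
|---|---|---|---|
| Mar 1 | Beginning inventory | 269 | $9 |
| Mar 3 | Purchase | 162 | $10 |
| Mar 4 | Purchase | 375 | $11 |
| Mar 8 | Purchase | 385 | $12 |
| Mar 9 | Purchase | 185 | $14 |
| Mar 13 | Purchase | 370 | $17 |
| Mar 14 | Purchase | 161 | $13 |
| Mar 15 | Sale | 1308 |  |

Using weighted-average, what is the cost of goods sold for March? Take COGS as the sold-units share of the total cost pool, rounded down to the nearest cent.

COGS = $16,296.15

Mar 15, sell 1308: 1308/1907 × $23,759.00 → $16,296.15
Ending inventory (cost pool remaining) = $7,462.85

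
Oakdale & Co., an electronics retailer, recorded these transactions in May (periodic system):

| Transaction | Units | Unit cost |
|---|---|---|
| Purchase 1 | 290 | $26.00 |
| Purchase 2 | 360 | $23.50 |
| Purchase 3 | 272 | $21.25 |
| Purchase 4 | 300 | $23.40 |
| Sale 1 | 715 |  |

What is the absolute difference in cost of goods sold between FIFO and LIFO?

$1,220.75

FIFO COGS: 290 @ $26.00 + 360 @ $23.50 + 65 @ $21.25 = $17,381.25
LIFO COGS: 300 @ $23.40 + 272 @ $21.25 + 143 @ $23.50 = $16,160.50
Difference = |$17,381.25 − $16,160.50| = $1,220.75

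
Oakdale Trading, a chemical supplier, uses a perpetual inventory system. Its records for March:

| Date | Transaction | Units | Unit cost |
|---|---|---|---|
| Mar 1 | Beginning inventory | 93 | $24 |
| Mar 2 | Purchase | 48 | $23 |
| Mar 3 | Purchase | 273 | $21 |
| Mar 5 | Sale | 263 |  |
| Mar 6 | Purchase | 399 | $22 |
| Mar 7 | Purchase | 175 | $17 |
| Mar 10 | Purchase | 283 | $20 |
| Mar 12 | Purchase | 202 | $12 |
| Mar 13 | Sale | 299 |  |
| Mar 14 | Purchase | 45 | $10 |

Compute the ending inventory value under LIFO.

Mar 5, 263 sold [LIFO — newest first]: 263 @ $21 = $5,523
Mar 13, 299 sold [LIFO — newest first]: 202 @ $12 + 97 @ $20 = $4,364
Total COGS = $5,523 + $4,364 = $9,887
Ending inventory: 93 @ $24 + 48 @ $23 + 10 @ $21 + 399 @ $22 + 175 @ $17 + 186 @ $20 + 45 @ $10 = $19,469

Ending inventory = $19,469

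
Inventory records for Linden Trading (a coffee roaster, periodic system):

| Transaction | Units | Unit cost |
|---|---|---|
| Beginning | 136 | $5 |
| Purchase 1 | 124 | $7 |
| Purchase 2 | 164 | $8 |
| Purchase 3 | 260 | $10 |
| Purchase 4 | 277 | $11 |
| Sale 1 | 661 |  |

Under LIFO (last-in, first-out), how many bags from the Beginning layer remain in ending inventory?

136

Sale 1 (661) [LIFO — newest first]: 277 @ $11 + 260 @ $10 + 124 @ $8 = $6,639
Ending inventory: 136 @ $5 + 124 @ $7 + 40 @ $8 = $1,868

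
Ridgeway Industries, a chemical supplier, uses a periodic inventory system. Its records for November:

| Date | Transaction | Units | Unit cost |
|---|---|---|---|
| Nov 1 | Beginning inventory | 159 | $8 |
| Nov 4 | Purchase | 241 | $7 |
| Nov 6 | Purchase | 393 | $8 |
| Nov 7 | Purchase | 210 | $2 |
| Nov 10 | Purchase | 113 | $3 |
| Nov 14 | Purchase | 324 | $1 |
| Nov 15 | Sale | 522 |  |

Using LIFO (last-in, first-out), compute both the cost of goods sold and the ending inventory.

Nov 15, 522 sold [LIFO — newest first]: 324 @ $1 + 113 @ $3 + 85 @ $2 = $833
Ending inventory: 159 @ $8 + 241 @ $7 + 393 @ $8 + 125 @ $2 = $6,353
Check: goods available $7,186 = COGS $833 + ending $6,353

COGS = $833; ending inventory = $6,353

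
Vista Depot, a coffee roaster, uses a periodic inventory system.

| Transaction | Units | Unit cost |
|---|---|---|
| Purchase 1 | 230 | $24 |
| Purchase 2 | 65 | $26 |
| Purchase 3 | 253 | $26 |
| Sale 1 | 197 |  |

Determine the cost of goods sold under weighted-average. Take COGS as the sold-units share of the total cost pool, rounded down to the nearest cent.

Sale 1, sell 197: 197/548 × $13,788.00 → $4,956.63
Ending inventory (cost pool remaining) = $8,831.37
Check: goods available $13,788.00 = COGS $4,956.63 + ending $8,831.37

COGS = $4,956.63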